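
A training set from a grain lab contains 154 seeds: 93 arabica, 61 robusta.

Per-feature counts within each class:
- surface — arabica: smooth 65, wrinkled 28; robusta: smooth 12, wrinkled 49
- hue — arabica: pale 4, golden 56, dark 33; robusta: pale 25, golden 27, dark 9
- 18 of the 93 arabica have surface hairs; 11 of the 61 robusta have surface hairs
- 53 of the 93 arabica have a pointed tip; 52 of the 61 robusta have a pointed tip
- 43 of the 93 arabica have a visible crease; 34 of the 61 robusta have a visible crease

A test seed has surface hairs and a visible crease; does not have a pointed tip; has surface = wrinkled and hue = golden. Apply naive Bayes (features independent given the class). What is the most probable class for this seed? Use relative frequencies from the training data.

arabica

arabica: (93/154) × (28/93) × (56/93) × (18/93) × (40/93) × (43/93) ≈ 0.004214
robusta: (61/154) × (49/61) × (27/61) × (11/61) × (9/61) × (34/61) ≈ 0.0020885
Highest score → arabica.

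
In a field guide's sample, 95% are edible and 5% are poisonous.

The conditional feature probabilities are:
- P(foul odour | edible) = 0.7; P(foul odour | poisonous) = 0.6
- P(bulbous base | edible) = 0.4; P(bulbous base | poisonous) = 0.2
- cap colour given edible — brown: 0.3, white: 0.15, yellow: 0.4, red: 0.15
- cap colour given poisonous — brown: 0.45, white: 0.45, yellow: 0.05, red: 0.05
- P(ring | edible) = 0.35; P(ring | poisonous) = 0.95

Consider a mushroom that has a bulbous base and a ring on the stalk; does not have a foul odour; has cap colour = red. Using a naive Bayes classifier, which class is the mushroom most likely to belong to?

edible: 0.95 × (1−0.7) × 0.4 × 0.15 × 0.35 = 0.005985
poisonous: 0.05 × (1−0.6) × 0.2 × 0.05 × 0.95 = 0.00019
Highest score → edible.

edible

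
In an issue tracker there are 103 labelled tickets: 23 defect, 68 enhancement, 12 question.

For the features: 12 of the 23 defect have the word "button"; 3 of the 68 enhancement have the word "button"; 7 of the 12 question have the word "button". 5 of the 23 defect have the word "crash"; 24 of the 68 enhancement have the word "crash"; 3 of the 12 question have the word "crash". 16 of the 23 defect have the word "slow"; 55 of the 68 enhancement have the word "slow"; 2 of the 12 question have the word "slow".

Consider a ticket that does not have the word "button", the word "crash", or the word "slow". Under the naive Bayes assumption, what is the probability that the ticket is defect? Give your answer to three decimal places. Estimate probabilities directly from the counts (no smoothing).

defect: (23/103) × (11/23) × (18/23) × (7/23) ≈ 0.0254373
enhancement: (68/103) × (65/68) × (44/68) × (13/68) ≈ 0.0780646
question: (12/103) × (5/12) × (9/12) × (10/12) ≈ 0.0303398
P(defect | x) = 0.0254373 / 0.1338417 ≈ 0.190

0.190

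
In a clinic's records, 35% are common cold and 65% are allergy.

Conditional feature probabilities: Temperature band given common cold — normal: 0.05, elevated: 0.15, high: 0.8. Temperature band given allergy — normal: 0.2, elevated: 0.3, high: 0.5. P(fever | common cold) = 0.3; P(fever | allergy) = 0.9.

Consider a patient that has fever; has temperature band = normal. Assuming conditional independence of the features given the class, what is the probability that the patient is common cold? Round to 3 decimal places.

common cold: 0.35 × 0.05 × 0.3 = 0.00525
allergy: 0.65 × 0.2 × 0.9 = 0.117
P(common cold | x) = 0.00525 / 0.12225 ≈ 0.043

0.043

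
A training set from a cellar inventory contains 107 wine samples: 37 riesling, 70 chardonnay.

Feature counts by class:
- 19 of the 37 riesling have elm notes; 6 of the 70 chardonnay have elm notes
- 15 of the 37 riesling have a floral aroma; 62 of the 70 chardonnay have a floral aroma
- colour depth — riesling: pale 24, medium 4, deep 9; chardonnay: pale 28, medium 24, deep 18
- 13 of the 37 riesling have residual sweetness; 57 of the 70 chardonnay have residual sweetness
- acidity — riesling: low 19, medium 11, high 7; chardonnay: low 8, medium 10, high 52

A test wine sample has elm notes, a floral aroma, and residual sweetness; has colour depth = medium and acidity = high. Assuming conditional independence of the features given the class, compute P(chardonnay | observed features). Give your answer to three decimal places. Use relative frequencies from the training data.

0.952

riesling: (37/107) × (19/37) × (15/37) × (4/37) × (13/37) × (7/37) ≈ 0.000517316
chardonnay: (70/107) × (6/70) × (62/70) × (24/70) × (57/70) × (52/70) ≈ 0.0103005
P(chardonnay | x) = 0.0103005 / 0.010817816 ≈ 0.952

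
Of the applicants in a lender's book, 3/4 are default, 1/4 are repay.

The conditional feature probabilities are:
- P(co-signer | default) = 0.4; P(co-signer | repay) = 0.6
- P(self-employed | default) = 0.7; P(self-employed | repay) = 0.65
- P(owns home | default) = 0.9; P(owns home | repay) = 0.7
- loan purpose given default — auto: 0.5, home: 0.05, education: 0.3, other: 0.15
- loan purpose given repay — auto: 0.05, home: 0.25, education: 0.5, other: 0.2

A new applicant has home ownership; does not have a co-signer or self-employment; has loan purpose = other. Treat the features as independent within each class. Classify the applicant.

default: 0.75 × (1−0.4) × (1−0.7) × 0.9 × 0.15 = 0.018225
repay: 0.25 × (1−0.6) × (1−0.65) × 0.7 × 0.2 = 0.0049
Highest score → default.

default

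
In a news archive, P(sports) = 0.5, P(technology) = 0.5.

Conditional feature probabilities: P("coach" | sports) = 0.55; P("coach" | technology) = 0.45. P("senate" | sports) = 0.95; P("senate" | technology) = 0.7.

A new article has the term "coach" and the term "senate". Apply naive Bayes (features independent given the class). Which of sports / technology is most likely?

sports: 0.5 × 0.55 × 0.95 = 0.26125
technology: 0.5 × 0.45 × 0.7 = 0.1575
Highest score → sports.

sports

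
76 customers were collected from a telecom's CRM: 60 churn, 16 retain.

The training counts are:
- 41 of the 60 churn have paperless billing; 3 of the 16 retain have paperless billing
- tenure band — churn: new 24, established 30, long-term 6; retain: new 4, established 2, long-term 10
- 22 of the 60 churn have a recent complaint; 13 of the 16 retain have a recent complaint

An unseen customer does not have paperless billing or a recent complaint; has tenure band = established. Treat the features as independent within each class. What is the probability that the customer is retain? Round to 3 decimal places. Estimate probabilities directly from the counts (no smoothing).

0.048

churn: (60/76) × (19/60) × (30/60) × (38/60) ≈ 0.0791667
retain: (16/76) × (13/16) × (2/16) × (3/16) ≈ 0.00400905
P(retain | x) = 0.00400905 / 0.08317575 ≈ 0.048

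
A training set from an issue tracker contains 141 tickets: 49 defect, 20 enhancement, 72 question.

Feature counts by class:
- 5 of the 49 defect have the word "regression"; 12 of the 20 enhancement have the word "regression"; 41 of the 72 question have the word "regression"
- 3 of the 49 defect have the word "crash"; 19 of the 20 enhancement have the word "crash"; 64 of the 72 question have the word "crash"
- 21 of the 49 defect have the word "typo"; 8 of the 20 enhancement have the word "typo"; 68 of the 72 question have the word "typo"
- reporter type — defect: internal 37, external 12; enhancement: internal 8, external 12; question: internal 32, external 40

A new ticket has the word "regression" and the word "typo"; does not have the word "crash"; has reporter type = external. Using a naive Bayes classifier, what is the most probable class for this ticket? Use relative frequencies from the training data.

question

defect: (49/141) × (5/49) × (46/49) × (21/49) × (12/49) ≈ 0.00349398
enhancement: (20/141) × (12/20) × (1/20) × (8/20) × (12/20) ≈ 0.00102128
question: (72/141) × (41/72) × (8/72) × (68/72) × (40/72) ≈ 0.0169522
Highest score → question.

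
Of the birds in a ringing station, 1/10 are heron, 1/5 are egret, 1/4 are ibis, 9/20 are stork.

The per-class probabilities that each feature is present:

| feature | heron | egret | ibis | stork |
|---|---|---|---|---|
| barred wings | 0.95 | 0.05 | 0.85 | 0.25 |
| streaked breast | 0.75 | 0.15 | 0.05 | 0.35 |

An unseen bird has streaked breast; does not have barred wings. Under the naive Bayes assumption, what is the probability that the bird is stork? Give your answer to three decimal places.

0.776

heron: 0.1 × (1−0.95) × 0.75 = 0.00375
egret: 0.2 × (1−0.05) × 0.15 = 0.0285
ibis: 0.25 × (1−0.85) × 0.05 = 0.001875
stork: 0.45 × (1−0.25) × 0.35 = 0.118125
P(stork | x) = 0.118125 / 0.15225 ≈ 0.776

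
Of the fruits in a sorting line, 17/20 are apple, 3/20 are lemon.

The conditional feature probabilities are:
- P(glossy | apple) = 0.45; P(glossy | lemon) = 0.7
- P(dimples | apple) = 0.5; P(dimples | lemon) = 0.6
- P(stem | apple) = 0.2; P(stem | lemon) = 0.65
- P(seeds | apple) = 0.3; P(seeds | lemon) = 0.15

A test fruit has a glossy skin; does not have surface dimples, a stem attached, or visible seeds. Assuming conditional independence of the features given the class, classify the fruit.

apple

apple: 0.85 × 0.45 × (1−0.5) × (1−0.2) × (1−0.3) = 0.1071
lemon: 0.15 × 0.7 × (1−0.6) × (1−0.65) × (1−0.15) = 0.012495
Highest score → apple.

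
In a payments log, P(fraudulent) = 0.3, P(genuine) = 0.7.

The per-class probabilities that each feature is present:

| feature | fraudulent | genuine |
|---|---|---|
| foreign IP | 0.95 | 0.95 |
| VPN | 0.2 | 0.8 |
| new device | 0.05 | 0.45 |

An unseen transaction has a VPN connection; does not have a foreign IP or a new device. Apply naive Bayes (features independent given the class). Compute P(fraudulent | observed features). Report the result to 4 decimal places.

0.1562

fraudulent: 0.3 × (1−0.95) × 0.2 × (1−0.05) = 0.00285
genuine: 0.7 × (1−0.95) × 0.8 × (1−0.45) = 0.0154
P(fraudulent | x) = 0.00285 / 0.01825 ≈ 0.1562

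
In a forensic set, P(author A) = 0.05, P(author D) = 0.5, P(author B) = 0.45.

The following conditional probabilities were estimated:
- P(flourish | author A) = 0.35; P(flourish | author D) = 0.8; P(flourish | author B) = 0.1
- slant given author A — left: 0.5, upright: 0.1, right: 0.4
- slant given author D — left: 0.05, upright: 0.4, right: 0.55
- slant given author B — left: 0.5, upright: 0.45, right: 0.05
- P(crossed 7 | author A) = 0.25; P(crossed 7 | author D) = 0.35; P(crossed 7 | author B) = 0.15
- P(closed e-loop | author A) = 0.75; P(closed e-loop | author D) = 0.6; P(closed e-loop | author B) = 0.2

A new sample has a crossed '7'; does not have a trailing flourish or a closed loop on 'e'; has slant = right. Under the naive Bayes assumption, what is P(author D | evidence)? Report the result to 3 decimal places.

0.704

author A: 0.05 × (1−0.35) × 0.4 × 0.25 × (1−0.75) = 0.0008125
author D: 0.5 × (1−0.8) × 0.55 × 0.35 × (1−0.6) = 0.0077
author B: 0.45 × (1−0.1) × 0.05 × 0.15 × (1−0.2) = 0.00243
P(author D | x) = 0.0077 / 0.0109425 ≈ 0.704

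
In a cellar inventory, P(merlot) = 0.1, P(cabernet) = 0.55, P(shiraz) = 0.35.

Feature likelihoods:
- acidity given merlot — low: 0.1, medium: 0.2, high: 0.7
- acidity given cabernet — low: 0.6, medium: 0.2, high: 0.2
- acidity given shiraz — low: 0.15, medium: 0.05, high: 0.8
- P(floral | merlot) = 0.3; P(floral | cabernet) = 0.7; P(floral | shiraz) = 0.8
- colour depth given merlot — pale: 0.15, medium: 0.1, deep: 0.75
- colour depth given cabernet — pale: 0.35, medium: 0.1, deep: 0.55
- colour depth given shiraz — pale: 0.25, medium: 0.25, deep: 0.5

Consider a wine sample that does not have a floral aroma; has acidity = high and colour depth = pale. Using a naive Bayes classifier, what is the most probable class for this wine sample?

merlot: 0.1 × 0.7 × (1−0.3) × 0.15 = 0.00735
cabernet: 0.55 × 0.2 × (1−0.7) × 0.35 = 0.01155
shiraz: 0.35 × 0.8 × (1−0.8) × 0.25 = 0.014
Highest score → shiraz.

shiraz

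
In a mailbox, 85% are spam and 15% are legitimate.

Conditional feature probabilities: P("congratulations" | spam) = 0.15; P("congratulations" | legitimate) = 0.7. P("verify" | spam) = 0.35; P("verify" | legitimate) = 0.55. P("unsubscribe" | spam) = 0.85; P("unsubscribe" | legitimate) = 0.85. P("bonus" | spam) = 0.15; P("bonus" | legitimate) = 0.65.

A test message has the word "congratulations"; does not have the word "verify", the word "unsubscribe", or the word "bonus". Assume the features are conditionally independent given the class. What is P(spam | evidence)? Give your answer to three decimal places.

spam: 0.85 × 0.15 × (1−0.35) × (1−0.85) × (1−0.15) = 0.0105665625
legitimate: 0.15 × 0.7 × (1−0.55) × (1−0.85) × (1−0.65) = 0.002480625
P(spam | x) = 0.0105665625 / 0.0130471875 ≈ 0.810

0.810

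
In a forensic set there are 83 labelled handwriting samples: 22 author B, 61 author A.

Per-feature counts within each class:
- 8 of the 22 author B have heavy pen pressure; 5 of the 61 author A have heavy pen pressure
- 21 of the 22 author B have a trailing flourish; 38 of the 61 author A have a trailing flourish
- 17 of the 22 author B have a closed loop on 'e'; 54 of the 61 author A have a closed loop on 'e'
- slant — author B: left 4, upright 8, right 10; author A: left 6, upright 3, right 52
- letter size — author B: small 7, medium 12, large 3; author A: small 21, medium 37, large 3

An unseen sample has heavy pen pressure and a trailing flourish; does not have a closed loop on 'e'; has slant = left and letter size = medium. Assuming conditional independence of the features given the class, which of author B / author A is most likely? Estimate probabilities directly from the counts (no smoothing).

author B

author B: (22/83) × (8/22) × (21/22) × (5/22) × (4/22) × (12/22) ≈ 0.00207373
author A: (61/83) × (5/61) × (38/61) × (7/61) × (6/61) × (37/61) ≈ 0.000256925
Highest score → author B.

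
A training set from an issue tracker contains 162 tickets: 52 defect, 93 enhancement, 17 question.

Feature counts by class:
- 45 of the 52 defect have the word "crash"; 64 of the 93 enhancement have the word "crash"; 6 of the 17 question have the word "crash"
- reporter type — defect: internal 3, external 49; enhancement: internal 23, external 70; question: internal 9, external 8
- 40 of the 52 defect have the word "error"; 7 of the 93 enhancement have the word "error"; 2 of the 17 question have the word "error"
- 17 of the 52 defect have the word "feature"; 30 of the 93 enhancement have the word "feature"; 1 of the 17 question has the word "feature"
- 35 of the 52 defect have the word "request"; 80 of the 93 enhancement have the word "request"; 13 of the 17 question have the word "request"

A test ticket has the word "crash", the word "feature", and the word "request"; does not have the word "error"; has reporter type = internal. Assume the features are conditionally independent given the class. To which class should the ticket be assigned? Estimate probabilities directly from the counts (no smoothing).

enhancement

defect: (52/162) × (45/52) × (3/52) × (12/52) × (17/52) × (35/52) ≈ 0.000813774
enhancement: (93/162) × (64/93) × (23/93) × (86/93) × (30/93) × (80/93) ≈ 0.0250709
question: (17/162) × (6/17) × (9/17) × (15/17) × (1/17) × (13/17) ≈ 0.000778247
Highest score → enhancement.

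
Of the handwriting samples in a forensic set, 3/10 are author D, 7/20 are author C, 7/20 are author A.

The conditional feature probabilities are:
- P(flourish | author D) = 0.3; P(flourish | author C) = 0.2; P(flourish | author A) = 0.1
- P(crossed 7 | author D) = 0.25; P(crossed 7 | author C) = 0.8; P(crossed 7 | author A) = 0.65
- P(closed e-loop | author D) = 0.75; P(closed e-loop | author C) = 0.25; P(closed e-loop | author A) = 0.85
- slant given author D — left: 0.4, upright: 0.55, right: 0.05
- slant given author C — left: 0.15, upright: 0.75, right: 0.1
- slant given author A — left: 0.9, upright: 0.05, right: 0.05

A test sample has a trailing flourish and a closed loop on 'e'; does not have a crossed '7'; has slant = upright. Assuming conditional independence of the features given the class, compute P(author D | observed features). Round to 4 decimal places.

0.8985

author D: 0.3 × 0.3 × (1−0.25) × 0.75 × 0.55 = 0.02784375
author C: 0.35 × 0.2 × (1−0.8) × 0.25 × 0.75 = 0.002625
author A: 0.35 × 0.1 × (1−0.65) × 0.85 × 0.05 = 0.000520625
P(author D | x) = 0.02784375 / 0.030989375 ≈ 0.8985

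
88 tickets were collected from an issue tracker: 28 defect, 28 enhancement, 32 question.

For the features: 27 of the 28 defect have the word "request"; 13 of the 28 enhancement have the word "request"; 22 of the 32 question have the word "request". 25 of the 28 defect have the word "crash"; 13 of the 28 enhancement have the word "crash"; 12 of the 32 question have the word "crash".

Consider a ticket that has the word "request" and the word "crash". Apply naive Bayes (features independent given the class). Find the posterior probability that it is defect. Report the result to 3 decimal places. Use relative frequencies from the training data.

defect: (28/88) × (27/28) × (25/28) ≈ 0.273945
enhancement: (28/88) × (13/28) × (13/28) ≈ 0.0685877
question: (32/88) × (22/32) × (12/32) = 0.09375
P(defect | x) = 0.273945 / 0.4362827 ≈ 0.628

0.628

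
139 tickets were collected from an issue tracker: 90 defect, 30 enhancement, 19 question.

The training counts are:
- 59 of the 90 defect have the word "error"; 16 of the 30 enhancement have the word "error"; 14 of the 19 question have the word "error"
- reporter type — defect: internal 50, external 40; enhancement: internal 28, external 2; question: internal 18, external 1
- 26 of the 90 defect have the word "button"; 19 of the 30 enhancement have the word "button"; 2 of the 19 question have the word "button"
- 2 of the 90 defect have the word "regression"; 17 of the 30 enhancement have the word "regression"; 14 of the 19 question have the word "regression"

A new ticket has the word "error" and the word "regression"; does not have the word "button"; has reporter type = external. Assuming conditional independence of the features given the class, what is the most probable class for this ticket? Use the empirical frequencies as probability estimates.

defect: (90/139) × (59/90) × (40/90) × (64/90) × (2/90) ≈ 0.00298112
enhancement: (30/139) × (16/30) × (2/30) × (11/30) × (17/30) ≈ 0.00159446
question: (19/139) × (14/19) × (1/19) × (17/19) × (14/19) ≈ 0.00349486
Highest score → question.

question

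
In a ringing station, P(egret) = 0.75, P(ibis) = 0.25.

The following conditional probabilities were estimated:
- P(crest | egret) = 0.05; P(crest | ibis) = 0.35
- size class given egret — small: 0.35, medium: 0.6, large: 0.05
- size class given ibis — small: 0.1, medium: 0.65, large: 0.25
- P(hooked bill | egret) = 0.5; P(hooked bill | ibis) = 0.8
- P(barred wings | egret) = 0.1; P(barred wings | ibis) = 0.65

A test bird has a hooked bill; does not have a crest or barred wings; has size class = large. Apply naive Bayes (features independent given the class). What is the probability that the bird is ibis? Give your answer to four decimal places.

egret: 0.75 × (1−0.05) × 0.05 × 0.5 × (1−0.1) = 0.01603125
ibis: 0.25 × (1−0.35) × 0.25 × 0.8 × (1−0.65) = 0.011375
P(ibis | x) = 0.011375 / 0.02740625 ≈ 0.4151

0.4151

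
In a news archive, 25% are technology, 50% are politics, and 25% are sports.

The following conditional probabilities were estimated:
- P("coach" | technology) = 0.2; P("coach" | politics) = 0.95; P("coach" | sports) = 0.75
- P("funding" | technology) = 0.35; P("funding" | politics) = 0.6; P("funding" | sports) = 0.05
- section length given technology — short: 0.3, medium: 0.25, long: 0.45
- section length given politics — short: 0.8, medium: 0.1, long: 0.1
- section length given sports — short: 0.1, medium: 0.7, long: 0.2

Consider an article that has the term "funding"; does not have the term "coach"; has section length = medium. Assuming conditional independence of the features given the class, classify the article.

technology

technology: 0.25 × (1−0.2) × 0.35 × 0.25 = 0.0175
politics: 0.5 × (1−0.95) × 0.6 × 0.1 = 0.0015
sports: 0.25 × (1−0.75) × 0.05 × 0.7 = 0.0021875
Highest score → technology.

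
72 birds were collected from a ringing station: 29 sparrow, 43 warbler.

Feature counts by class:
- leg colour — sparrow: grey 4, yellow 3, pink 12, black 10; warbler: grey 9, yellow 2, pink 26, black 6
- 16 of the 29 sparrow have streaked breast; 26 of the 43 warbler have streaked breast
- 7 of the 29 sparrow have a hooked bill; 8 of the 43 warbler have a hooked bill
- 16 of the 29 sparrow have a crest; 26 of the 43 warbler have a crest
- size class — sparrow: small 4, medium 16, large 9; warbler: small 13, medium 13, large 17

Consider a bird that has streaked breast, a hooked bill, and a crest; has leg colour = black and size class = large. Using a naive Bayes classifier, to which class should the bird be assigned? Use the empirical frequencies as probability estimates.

sparrow

sparrow: (29/72) × (10/29) × (16/29) × (7/29) × (16/29) × (9/29) ≈ 0.00316706
warbler: (43/72) × (6/43) × (26/43) × (8/43) × (26/43) × (17/43) ≈ 0.00224094
Highest score → sparrow.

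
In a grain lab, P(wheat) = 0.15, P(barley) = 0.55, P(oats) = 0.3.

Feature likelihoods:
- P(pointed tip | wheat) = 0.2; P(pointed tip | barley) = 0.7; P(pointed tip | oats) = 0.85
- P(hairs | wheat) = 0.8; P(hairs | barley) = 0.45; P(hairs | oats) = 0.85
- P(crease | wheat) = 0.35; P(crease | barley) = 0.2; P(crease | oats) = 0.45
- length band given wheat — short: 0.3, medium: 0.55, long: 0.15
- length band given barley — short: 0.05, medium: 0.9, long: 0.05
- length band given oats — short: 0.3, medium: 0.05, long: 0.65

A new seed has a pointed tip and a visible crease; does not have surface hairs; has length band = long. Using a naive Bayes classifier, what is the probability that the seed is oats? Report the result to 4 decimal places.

wheat: 0.15 × 0.2 × (1−0.8) × 0.35 × 0.15 = 0.000315
barley: 0.55 × 0.7 × (1−0.45) × 0.2 × 0.05 = 0.0021175
oats: 0.3 × 0.85 × (1−0.85) × 0.45 × 0.65 = 0.011188125
P(oats | x) = 0.011188125 / 0.013620625 ≈ 0.8214

0.8214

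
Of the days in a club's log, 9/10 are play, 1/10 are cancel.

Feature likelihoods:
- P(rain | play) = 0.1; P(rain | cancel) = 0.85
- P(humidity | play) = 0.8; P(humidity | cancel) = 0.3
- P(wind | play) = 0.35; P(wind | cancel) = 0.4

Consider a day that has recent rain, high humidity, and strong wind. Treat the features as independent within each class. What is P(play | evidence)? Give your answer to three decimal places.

0.712

play: 0.9 × 0.1 × 0.8 × 0.35 = 0.0252
cancel: 0.1 × 0.85 × 0.3 × 0.4 = 0.0102
P(play | x) = 0.0252 / 0.0354 ≈ 0.712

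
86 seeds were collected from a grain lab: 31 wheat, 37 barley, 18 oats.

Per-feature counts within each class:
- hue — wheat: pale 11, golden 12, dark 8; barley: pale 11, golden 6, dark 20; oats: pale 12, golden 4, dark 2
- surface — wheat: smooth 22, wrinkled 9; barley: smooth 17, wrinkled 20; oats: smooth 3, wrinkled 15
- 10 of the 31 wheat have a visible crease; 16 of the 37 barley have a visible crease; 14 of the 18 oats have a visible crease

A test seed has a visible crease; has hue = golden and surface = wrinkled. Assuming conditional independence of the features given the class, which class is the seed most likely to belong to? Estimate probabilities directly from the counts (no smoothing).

oats

wheat: (31/86) × (12/31) × (9/31) × (10/31) ≈ 0.0130678
barley: (37/86) × (6/37) × (20/37) × (16/37) ≈ 0.0163079
oats: (18/86) × (4/18) × (15/18) × (14/18) ≈ 0.0301464
Highest score → oats.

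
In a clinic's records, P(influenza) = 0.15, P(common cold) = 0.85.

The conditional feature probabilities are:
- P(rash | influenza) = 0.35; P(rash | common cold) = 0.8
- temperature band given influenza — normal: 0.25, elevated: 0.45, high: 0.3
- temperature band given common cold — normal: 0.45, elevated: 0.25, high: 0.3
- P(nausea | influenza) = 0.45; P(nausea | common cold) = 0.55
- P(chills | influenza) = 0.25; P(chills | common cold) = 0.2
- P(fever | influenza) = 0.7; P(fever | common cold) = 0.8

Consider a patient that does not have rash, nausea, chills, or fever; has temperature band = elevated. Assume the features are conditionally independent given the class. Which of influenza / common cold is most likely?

influenza

influenza: 0.15 × (1−0.35) × 0.45 × (1−0.45) × (1−0.25) × (1−0.7) = 0.00542953125
common cold: 0.85 × (1−0.8) × 0.25 × (1−0.55) × (1−0.2) × (1−0.8) = 0.00306
Highest score → influenza.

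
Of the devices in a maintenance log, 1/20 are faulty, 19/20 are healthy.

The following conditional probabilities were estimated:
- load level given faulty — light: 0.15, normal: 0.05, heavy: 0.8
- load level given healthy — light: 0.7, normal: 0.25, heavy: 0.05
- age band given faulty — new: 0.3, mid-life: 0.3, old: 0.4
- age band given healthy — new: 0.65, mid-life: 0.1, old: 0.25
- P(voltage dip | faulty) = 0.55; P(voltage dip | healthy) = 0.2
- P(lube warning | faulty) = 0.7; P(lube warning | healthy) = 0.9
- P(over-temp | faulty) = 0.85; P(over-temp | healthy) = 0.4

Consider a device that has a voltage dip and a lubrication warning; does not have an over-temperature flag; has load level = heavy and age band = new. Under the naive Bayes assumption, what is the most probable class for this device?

faulty: 0.05 × 0.8 × 0.3 × 0.55 × 0.7 × (1−0.85) = 0.000693
healthy: 0.95 × 0.05 × 0.65 × 0.2 × 0.9 × (1−0.4) = 0.0033345
Highest score → healthy.

healthy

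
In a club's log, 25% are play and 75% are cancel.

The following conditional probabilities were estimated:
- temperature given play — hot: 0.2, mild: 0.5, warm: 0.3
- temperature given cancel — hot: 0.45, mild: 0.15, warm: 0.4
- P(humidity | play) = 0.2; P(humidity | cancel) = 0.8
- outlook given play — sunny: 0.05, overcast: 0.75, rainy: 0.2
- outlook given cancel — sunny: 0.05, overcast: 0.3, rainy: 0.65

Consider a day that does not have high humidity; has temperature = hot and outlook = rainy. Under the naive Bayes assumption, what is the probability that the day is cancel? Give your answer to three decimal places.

0.846

play: 0.25 × 0.2 × (1−0.2) × 0.2 = 0.008
cancel: 0.75 × 0.45 × (1−0.8) × 0.65 = 0.043875
P(cancel | x) = 0.043875 / 0.051875 ≈ 0.846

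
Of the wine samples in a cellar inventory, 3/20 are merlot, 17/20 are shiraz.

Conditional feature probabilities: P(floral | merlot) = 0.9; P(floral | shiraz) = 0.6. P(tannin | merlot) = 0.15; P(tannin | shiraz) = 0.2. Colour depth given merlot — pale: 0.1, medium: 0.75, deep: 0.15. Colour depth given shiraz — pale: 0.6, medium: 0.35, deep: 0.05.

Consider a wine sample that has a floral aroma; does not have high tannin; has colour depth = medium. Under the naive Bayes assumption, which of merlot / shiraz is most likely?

merlot: 0.15 × 0.9 × (1−0.15) × 0.75 = 0.0860625
shiraz: 0.85 × 0.6 × (1−0.2) × 0.35 = 0.1428
Highest score → shiraz.

shiraz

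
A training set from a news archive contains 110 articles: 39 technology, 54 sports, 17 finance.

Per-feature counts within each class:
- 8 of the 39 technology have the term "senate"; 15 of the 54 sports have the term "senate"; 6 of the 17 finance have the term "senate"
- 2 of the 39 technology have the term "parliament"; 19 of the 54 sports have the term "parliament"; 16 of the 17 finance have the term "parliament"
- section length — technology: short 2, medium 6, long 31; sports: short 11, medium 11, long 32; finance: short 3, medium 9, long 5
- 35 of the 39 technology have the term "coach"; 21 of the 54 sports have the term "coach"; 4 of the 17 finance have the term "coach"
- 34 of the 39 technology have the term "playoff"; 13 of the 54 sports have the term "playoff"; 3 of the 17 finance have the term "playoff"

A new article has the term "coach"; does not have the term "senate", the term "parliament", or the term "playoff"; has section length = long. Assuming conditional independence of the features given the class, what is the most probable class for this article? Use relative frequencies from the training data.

sports

technology: (39/110) × (31/39) × (37/39) × (31/39) × (35/39) × (5/39) ≈ 0.0244519
sports: (54/110) × (39/54) × (35/54) × (32/54) × (21/54) × (41/54) ≈ 0.0402085
finance: (17/110) × (11/17) × (1/17) × (5/17) × (4/17) × (14/17) ≈ 0.000335245
Highest score → sports.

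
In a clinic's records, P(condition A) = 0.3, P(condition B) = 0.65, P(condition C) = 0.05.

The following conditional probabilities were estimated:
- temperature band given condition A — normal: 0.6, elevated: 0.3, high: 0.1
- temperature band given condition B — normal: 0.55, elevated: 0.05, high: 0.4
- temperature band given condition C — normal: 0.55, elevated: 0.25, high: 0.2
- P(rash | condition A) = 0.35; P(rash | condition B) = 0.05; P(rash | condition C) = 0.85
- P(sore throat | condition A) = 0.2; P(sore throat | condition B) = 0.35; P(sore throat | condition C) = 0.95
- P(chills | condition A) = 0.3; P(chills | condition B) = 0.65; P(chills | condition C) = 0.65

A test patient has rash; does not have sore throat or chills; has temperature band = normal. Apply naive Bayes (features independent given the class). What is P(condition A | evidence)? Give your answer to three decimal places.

0.887

condition A: 0.3 × 0.6 × 0.35 × (1−0.2) × (1−0.3) = 0.03528
condition B: 0.65 × 0.55 × 0.05 × (1−0.35) × (1−0.65) = 0.0040665625
condition C: 0.05 × 0.55 × 0.85 × (1−0.95) × (1−0.65) = 0.0004090625
P(condition A | x) = 0.03528 / 0.039755625 ≈ 0.887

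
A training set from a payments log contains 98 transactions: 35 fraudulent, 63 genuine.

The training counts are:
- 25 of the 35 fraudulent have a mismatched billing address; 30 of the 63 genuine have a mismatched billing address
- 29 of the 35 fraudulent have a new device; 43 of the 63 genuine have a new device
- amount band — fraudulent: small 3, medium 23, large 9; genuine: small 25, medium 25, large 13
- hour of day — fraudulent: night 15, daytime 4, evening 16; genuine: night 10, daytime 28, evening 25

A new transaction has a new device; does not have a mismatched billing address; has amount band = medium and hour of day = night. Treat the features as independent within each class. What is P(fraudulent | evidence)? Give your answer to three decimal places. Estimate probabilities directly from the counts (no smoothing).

0.622

fraudulent: (35/98) × (10/35) × (29/35) × (23/35) × (15/35) ≈ 0.0238115
genuine: (63/98) × (33/63) × (43/63) × (25/63) × (10/63) ≈ 0.0144769
P(fraudulent | x) = 0.0238115 / 0.0382884 ≈ 0.622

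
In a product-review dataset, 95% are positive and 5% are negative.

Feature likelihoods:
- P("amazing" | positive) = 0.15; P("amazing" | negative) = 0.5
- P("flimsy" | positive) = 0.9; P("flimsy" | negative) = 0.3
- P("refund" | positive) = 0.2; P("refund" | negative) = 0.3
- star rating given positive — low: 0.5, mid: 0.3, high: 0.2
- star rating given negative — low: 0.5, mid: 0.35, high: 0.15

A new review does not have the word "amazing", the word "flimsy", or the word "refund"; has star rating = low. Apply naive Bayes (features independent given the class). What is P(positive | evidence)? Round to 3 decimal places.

positive: 0.95 × (1−0.15) × (1−0.9) × (1−0.2) × 0.5 = 0.0323
negative: 0.05 × (1−0.5) × (1−0.3) × (1−0.3) × 0.5 = 0.006125
P(positive | x) = 0.0323 / 0.038425 ≈ 0.841

0.841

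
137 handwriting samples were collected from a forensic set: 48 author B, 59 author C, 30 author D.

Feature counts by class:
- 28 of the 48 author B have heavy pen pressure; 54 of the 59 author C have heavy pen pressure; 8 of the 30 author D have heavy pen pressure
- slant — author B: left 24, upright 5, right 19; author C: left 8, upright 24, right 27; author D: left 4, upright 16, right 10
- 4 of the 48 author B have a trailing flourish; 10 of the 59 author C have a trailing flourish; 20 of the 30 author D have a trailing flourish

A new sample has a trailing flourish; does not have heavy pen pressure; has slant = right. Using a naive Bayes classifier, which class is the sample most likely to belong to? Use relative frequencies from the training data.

author D

author B: (48/137) × (20/48) × (19/48) × (4/48) ≈ 0.00481549
author C: (59/137) × (5/59) × (27/59) × (10/59) ≈ 0.0028308
author D: (30/137) × (22/30) × (10/30) × (20/30) ≈ 0.0356853
Highest score → author D.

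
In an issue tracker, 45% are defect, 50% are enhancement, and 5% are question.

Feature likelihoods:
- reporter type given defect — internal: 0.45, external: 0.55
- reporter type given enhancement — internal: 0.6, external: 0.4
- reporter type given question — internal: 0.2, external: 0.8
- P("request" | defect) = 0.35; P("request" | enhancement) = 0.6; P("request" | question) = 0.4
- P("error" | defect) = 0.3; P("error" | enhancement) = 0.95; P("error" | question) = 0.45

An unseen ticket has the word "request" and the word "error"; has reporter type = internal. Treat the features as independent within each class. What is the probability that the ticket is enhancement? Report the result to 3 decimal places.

defect: 0.45 × 0.45 × 0.35 × 0.3 = 0.0212625
enhancement: 0.5 × 0.6 × 0.6 × 0.95 = 0.171
question: 0.05 × 0.2 × 0.4 × 0.45 = 0.0018
P(enhancement | x) = 0.171 / 0.1940625 ≈ 0.881

0.881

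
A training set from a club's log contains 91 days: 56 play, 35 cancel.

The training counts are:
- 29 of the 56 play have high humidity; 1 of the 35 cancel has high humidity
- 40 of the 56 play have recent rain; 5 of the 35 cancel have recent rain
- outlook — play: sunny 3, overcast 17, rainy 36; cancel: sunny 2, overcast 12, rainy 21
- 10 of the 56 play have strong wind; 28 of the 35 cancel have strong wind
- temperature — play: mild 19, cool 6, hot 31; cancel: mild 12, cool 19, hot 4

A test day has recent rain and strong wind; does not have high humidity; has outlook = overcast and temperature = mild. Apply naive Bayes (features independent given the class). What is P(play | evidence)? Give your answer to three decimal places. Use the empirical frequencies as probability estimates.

play: (56/91) × (27/56) × (40/56) × (17/56) × (10/56) × (19/56) ≈ 0.00389792
cancel: (35/91) × (34/35) × (5/35) × (12/35) × (28/35) × (12/35) ≈ 0.00501945
P(play | x) = 0.00389792 / 0.00891737 ≈ 0.437

0.437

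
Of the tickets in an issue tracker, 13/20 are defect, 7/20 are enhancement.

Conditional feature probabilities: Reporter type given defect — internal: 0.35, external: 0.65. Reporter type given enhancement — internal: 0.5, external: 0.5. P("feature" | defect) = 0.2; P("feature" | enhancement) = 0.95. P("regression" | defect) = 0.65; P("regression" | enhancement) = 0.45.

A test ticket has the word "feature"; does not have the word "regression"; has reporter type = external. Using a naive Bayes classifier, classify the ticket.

defect: 0.65 × 0.65 × 0.2 × (1−0.65) = 0.029575
enhancement: 0.35 × 0.5 × 0.95 × (1−0.45) = 0.0914375
Highest score → enhancement.

enhancement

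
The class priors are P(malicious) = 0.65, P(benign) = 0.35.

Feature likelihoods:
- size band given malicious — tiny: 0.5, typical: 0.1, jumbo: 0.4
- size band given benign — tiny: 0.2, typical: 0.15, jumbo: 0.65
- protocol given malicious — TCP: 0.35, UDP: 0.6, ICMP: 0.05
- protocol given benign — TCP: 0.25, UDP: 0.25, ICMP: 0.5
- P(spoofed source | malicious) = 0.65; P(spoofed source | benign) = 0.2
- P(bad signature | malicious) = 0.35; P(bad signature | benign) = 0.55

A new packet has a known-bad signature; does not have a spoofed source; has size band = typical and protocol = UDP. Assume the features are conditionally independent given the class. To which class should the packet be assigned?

malicious: 0.65 × 0.1 × 0.6 × (1−0.65) × 0.35 = 0.0047775
benign: 0.35 × 0.15 × 0.25 × (1−0.2) × 0.55 = 0.005775
Highest score → benign.

benign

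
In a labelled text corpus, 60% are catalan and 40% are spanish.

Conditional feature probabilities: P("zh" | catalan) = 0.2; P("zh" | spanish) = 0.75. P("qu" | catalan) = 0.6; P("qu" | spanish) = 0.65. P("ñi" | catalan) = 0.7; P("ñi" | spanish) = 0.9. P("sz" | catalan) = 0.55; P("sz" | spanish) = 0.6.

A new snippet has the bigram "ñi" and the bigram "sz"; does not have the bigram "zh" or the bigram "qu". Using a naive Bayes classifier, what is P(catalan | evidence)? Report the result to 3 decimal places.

0.796

catalan: 0.6 × (1−0.2) × (1−0.6) × 0.7 × 0.55 = 0.07392
spanish: 0.4 × (1−0.75) × (1−0.65) × 0.9 × 0.6 = 0.0189
P(catalan | x) = 0.07392 / 0.09282 ≈ 0.796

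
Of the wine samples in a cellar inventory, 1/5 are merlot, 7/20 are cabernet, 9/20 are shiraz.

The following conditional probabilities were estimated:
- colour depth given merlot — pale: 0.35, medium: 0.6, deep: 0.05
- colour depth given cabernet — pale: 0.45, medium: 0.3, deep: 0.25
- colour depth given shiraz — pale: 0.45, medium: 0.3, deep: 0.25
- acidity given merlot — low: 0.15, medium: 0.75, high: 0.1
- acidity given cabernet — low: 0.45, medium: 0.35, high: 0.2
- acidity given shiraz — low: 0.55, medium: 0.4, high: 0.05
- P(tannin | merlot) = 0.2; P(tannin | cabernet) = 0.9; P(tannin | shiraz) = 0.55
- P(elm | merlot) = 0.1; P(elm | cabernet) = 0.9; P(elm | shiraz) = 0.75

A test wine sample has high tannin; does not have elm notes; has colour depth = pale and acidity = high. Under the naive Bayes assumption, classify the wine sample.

cabernet

merlot: 0.2 × 0.35 × 0.1 × 0.2 × (1−0.1) = 0.00126
cabernet: 0.35 × 0.45 × 0.2 × 0.9 × (1−0.9) = 0.002835
shiraz: 0.45 × 0.45 × 0.05 × 0.55 × (1−0.75) = 0.0013921875
Highest score → cabernet.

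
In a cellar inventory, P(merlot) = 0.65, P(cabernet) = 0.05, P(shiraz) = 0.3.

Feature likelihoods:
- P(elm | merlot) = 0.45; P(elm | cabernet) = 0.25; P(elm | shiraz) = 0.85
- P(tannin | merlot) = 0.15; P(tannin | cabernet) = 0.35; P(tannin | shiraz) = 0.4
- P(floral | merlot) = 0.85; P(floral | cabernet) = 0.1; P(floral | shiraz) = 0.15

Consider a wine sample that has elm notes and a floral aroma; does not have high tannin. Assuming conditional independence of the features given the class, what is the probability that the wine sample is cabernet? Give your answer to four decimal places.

0.0035

merlot: 0.65 × 0.45 × (1−0.15) × 0.85 = 0.21133125
cabernet: 0.05 × 0.25 × (1−0.35) × 0.1 = 0.0008125
shiraz: 0.3 × 0.85 × (1−0.4) × 0.15 = 0.02295
P(cabernet | x) = 0.0008125 / 0.23509375 ≈ 0.0035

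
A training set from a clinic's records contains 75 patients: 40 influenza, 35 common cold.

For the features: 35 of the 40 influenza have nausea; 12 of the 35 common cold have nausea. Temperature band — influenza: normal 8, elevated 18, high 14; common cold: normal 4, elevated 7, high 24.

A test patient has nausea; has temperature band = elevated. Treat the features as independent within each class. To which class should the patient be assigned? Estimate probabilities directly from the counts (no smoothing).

influenza: (40/75) × (35/40) × (18/40) = 0.21
common cold: (35/75) × (12/35) × (7/35) = 0.032
Highest score → influenza.

influenza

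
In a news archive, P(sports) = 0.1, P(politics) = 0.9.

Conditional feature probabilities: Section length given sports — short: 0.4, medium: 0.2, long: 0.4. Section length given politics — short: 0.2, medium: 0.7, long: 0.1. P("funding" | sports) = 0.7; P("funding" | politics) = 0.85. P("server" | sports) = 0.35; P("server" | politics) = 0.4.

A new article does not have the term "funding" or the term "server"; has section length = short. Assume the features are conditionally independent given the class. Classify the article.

sports: 0.1 × 0.4 × (1−0.7) × (1−0.35) = 0.0078
politics: 0.9 × 0.2 × (1−0.85) × (1−0.4) = 0.0162
Highest score → politics.

politics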